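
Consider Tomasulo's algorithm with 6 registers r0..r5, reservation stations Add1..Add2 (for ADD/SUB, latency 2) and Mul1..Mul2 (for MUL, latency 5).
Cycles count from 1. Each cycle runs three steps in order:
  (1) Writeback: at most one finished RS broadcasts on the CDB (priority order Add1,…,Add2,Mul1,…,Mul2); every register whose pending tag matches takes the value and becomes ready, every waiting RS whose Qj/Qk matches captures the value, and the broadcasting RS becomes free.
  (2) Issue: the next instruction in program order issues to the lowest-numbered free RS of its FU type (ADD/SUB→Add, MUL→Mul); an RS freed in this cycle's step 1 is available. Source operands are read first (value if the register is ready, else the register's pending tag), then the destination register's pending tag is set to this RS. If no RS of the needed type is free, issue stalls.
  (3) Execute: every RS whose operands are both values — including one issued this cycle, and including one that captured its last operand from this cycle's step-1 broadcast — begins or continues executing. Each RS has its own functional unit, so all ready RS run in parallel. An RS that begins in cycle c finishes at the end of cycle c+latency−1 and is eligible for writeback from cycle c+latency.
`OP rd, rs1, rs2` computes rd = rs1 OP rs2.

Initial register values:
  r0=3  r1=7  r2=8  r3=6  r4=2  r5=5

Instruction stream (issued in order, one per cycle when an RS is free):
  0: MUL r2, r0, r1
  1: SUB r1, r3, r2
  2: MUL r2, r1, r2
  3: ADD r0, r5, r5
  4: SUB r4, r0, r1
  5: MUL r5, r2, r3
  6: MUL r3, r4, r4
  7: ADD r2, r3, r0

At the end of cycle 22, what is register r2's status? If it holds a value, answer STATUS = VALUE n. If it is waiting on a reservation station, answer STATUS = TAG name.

STATUS = VALUE 635

cycle 1: issue MUL r2<-Mul1 // r0:3,r1:7,r2:Mul1,r3:6,r4:2,r5:5
cycle 2: issue SUB r1<-Add1 // r0:3,r1:Add1,r2:Mul1,r3:6,r4:2,r5:5
cycle 3: issue MUL r2<-Mul2 // r0:3,r1:Add1,r2:Mul2,r3:6,r4:2,r5:5
cycle 4: issue ADD r0<-Add2 // r0:Add2,r1:Add1,r2:Mul2,r3:6,r4:2,r5:5
cycle 5: stall // r0:Add2,r1:Add1,r2:Mul2,r3:6,r4:2,r5:5
cycle 6: CDB Add2=10; issue SUB r4<-Add2 // r0:10,r1:Add1,r2:Mul2,r3:6,r4:Add2,r5:5
cycle 7: CDB Mul1=21; issue MUL r5<-Mul1 // r0:10,r1:Add1,r2:Mul2,r3:6,r4:Add2,r5:Mul1
cycle 8: stall // r0:10,r1:Add1,r2:Mul2,r3:6,r4:Add2,r5:Mul1
cycle 9: CDB Add1=-15; stall // r0:10,r1:-15,r2:Mul2,r3:6,r4:Add2,r5:Mul1
cycle 10: stall // r0:10,r1:-15,r2:Mul2,r3:6,r4:Add2,r5:Mul1
cycle 11: CDB Add2=25; stall // r0:10,r1:-15,r2:Mul2,r3:6,r4:25,r5:Mul1
cycle 12: stall // r0:10,r1:-15,r2:Mul2,r3:6,r4:25,r5:Mul1
cycle 13: stall // r0:10,r1:-15,r2:Mul2,r3:6,r4:25,r5:Mul1
cycle 14: CDB Mul2=-315; issue MUL r3<-Mul2 // r0:10,r1:-15,r2:-315,r3:Mul2,r4:25,r5:Mul1
cycle 15: issue ADD r2<-Add1 // r0:10,r1:-15,r2:Add1,r3:Mul2,r4:25,r5:Mul1
cycle 16: - // r0:10,r1:-15,r2:Add1,r3:Mul2,r4:25,r5:Mul1
cycle 17: - // r0:10,r1:-15,r2:Add1,r3:Mul2,r4:25,r5:Mul1
cycle 18: - // r0:10,r1:-15,r2:Add1,r3:Mul2,r4:25,r5:Mul1
cycle 19: CDB Mul1=-1890 // r0:10,r1:-15,r2:Add1,r3:Mul2,r4:25,r5:-1890
cycle 20: CDB Mul2=625 // r0:10,r1:-15,r2:Add1,r3:625,r4:25,r5:-1890
cycle 21: - // r0:10,r1:-15,r2:Add1,r3:625,r4:25,r5:-1890
cycle 22: CDB Add1=635 // r0:10,r1:-15,r2:635,r3:625,r4:25,r5:-1890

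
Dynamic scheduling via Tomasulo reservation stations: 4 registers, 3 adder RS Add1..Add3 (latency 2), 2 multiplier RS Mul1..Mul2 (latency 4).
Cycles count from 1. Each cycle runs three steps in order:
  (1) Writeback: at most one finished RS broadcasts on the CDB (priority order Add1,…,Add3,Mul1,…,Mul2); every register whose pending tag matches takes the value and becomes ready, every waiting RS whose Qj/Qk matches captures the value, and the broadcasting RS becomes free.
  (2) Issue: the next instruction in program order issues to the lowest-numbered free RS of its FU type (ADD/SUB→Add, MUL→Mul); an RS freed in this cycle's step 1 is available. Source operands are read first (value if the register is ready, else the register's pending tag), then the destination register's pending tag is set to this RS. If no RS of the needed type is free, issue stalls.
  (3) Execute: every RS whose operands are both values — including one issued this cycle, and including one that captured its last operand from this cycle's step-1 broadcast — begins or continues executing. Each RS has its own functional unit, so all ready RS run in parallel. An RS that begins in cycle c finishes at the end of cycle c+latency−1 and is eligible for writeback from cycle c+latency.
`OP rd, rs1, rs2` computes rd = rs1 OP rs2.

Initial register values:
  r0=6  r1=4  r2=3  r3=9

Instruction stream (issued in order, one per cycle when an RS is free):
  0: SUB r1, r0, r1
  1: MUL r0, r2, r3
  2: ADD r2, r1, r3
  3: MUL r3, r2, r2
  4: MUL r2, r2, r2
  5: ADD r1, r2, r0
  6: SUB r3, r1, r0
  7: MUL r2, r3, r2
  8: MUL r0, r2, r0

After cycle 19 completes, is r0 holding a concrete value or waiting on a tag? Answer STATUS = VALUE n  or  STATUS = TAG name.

c1: issue SUB r1<-Add1 | r0:6,r1:Add1,r2:3,r3:9
c2: issue MUL r0<-Mul1 | r0:Mul1,r1:Add1,r2:3,r3:9
c3: CDB Add1=2; issue ADD r2<-Add1 | r0:Mul1,r1:2,r2:Add1,r3:9
c4: issue MUL r3<-Mul2 | r0:Mul1,r1:2,r2:Add1,r3:Mul2
c5: CDB Add1=11; stall | r0:Mul1,r1:2,r2:11,r3:Mul2
c6: CDB Mul1=27; issue MUL r2<-Mul1 | r0:27,r1:2,r2:Mul1,r3:Mul2
c7: issue ADD r1<-Add1 | r0:27,r1:Add1,r2:Mul1,r3:Mul2
c8: issue SUB r3<-Add2 | r0:27,r1:Add1,r2:Mul1,r3:Add2
c9: CDB Mul2=121; issue MUL r2<-Mul2 | r0:27,r1:Add1,r2:Mul2,r3:Add2
c10: CDB Mul1=121; issue MUL r0<-Mul1 | r0:Mul1,r1:Add1,r2:Mul2,r3:Add2
c11: - | r0:Mul1,r1:Add1,r2:Mul2,r3:Add2
c12: CDB Add1=148 | r0:Mul1,r1:148,r2:Mul2,r3:Add2
c13: - | r0:Mul1,r1:148,r2:Mul2,r3:Add2
c14: CDB Add2=121 | r0:Mul1,r1:148,r2:Mul2,r3:121
c15: - | r0:Mul1,r1:148,r2:Mul2,r3:121
c16: - | r0:Mul1,r1:148,r2:Mul2,r3:121
c17: - | r0:Mul1,r1:148,r2:Mul2,r3:121
c18: CDB Mul2=14641 | r0:Mul1,r1:148,r2:14641,r3:121
c19: - | r0:Mul1,r1:148,r2:14641,r3:121

STATUS = TAG Mul1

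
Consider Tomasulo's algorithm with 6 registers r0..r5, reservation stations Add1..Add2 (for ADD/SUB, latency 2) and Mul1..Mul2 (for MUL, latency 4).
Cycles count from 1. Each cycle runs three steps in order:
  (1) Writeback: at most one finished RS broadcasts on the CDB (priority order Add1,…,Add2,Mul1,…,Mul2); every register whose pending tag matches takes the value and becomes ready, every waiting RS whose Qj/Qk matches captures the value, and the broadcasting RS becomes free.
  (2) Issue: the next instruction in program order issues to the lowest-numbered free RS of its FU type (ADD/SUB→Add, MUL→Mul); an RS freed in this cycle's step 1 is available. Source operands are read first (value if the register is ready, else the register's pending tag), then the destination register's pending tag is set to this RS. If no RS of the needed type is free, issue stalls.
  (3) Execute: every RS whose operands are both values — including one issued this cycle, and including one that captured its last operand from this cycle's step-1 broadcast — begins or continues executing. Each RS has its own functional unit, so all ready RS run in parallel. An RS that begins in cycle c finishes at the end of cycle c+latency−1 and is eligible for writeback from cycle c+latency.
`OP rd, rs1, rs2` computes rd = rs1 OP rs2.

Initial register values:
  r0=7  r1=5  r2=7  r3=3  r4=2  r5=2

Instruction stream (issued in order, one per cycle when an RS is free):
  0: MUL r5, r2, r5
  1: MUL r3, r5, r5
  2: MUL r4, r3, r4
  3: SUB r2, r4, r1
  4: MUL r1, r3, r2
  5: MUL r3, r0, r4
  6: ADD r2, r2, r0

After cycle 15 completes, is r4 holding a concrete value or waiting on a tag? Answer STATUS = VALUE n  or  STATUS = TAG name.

STATUS = VALUE 392

  c1: issue MUL r5<-Mul1  regs: r0:7,r1:5,r2:7,r3:3,r4:2,r5:Mul1
  c2: issue MUL r3<-Mul2  regs: r0:7,r1:5,r2:7,r3:Mul2,r4:2,r5:Mul1
  c3: stall  regs: r0:7,r1:5,r2:7,r3:Mul2,r4:2,r5:Mul1
  c4: stall  regs: r0:7,r1:5,r2:7,r3:Mul2,r4:2,r5:Mul1
  c5: CDB Mul1=14; issue MUL r4<-Mul1  regs: r0:7,r1:5,r2:7,r3:Mul2,r4:Mul1,r5:14
  c6: issue SUB r2<-Add1  regs: r0:7,r1:5,r2:Add1,r3:Mul2,r4:Mul1,r5:14
  c7: stall  regs: r0:7,r1:5,r2:Add1,r3:Mul2,r4:Mul1,r5:14
  c8: stall  regs: r0:7,r1:5,r2:Add1,r3:Mul2,r4:Mul1,r5:14
  c9: CDB Mul2=196; issue MUL r1<-Mul2  regs: r0:7,r1:Mul2,r2:Add1,r3:196,r4:Mul1,r5:14
  c10: stall  regs: r0:7,r1:Mul2,r2:Add1,r3:196,r4:Mul1,r5:14
  c11: stall  regs: r0:7,r1:Mul2,r2:Add1,r3:196,r4:Mul1,r5:14
  c12: stall  regs: r0:7,r1:Mul2,r2:Add1,r3:196,r4:Mul1,r5:14
  c13: CDB Mul1=392; issue MUL r3<-Mul1  regs: r0:7,r1:Mul2,r2:Add1,r3:Mul1,r4:392,r5:14
  c14: issue ADD r2<-Add2  regs: r0:7,r1:Mul2,r2:Add2,r3:Mul1,r4:392,r5:14
  c15: CDB Add1=387  regs: r0:7,r1:Mul2,r2:Add2,r3:Mul1,r4:392,r5:14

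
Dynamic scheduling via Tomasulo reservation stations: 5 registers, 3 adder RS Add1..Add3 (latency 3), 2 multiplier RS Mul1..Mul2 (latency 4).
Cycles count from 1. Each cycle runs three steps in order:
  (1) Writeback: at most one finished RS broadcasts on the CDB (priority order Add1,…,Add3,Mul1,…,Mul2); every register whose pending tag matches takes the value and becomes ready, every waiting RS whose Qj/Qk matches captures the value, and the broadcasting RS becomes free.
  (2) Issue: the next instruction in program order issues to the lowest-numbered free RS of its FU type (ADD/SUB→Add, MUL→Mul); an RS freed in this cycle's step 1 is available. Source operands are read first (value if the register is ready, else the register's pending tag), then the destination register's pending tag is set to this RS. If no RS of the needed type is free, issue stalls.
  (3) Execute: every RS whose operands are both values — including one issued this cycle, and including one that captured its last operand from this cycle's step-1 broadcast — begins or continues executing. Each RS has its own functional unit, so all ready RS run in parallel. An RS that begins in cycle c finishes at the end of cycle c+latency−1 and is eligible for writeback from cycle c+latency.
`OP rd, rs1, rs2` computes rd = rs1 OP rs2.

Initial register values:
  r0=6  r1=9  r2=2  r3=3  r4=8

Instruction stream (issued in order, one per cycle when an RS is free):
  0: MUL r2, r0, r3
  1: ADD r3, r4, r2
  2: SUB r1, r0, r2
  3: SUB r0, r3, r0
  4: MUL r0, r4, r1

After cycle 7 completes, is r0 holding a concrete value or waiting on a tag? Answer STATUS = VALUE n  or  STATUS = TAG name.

cycle 1: issue MUL r2<-Mul1 // r0:6,r1:9,r2:Mul1,r3:3,r4:8
cycle 2: issue ADD r3<-Add1 // r0:6,r1:9,r2:Mul1,r3:Add1,r4:8
cycle 3: issue SUB r1<-Add2 // r0:6,r1:Add2,r2:Mul1,r3:Add1,r4:8
cycle 4: issue SUB r0<-Add3 // r0:Add3,r1:Add2,r2:Mul1,r3:Add1,r4:8
cycle 5: CDB Mul1=18; issue MUL r0<-Mul1 // r0:Mul1,r1:Add2,r2:18,r3:Add1,r4:8
cycle 6: - // r0:Mul1,r1:Add2,r2:18,r3:Add1,r4:8
cycle 7: - // r0:Mul1,r1:Add2,r2:18,r3:Add1,r4:8

STATUS = TAG Mul1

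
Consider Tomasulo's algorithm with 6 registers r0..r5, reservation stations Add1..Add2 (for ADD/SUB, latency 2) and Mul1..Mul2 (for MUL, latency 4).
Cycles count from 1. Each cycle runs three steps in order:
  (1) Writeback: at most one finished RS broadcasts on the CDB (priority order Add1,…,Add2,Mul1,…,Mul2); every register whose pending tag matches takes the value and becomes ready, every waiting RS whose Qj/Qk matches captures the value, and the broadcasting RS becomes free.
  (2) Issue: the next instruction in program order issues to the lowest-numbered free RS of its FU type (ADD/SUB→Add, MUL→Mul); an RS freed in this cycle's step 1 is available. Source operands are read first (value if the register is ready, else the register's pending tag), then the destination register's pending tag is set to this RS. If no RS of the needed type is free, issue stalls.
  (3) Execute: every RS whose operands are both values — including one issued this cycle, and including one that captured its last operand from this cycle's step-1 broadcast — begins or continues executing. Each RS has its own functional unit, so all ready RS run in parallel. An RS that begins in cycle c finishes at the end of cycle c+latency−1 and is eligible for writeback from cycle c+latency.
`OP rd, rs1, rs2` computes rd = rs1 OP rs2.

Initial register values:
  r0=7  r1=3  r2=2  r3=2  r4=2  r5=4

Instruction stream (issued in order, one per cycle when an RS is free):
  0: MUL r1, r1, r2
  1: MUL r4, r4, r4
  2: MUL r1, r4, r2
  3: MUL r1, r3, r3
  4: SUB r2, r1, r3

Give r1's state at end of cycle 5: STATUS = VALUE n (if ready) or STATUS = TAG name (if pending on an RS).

cycle 1: issue MUL r1<-Mul1 // r0:7,r1:Mul1,r2:2,r3:2,r4:2,r5:4
cycle 2: issue MUL r4<-Mul2 // r0:7,r1:Mul1,r2:2,r3:2,r4:Mul2,r5:4
cycle 3: stall // r0:7,r1:Mul1,r2:2,r3:2,r4:Mul2,r5:4
cycle 4: stall // r0:7,r1:Mul1,r2:2,r3:2,r4:Mul2,r5:4
cycle 5: CDB Mul1=6; issue MUL r1<-Mul1 // r0:7,r1:Mul1,r2:2,r3:2,r4:Mul2,r5:4

STATUS = TAG Mul1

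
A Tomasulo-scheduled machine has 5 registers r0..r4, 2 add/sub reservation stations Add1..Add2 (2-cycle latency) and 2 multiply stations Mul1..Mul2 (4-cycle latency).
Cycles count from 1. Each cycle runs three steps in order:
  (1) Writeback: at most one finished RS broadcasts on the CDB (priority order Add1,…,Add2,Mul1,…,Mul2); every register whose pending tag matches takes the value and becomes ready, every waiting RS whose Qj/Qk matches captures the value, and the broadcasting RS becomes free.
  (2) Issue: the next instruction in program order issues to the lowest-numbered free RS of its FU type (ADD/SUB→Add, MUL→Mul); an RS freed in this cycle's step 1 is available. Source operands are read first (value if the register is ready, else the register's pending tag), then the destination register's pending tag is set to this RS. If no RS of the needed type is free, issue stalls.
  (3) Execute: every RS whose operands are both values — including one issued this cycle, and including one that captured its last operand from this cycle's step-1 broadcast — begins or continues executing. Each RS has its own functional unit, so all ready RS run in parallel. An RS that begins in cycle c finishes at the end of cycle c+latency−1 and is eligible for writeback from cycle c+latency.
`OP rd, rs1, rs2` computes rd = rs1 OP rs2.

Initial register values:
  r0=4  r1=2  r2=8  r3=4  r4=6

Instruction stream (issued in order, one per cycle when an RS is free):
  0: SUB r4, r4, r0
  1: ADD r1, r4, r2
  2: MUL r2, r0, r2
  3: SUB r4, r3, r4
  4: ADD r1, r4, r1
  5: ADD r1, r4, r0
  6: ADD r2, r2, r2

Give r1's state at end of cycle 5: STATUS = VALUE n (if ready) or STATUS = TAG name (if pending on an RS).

cycle 1: issue SUB r4<-Add1 // r0:4,r1:2,r2:8,r3:4,r4:Add1
cycle 2: issue ADD r1<-Add2 // r0:4,r1:Add2,r2:8,r3:4,r4:Add1
cycle 3: CDB Add1=2; issue MUL r2<-Mul1 // r0:4,r1:Add2,r2:Mul1,r3:4,r4:2
cycle 4: issue SUB r4<-Add1 // r0:4,r1:Add2,r2:Mul1,r3:4,r4:Add1
cycle 5: CDB Add2=10; issue ADD r1<-Add2 // r0:4,r1:Add2,r2:Mul1,r3:4,r4:Add1

STATUS = TAG Add2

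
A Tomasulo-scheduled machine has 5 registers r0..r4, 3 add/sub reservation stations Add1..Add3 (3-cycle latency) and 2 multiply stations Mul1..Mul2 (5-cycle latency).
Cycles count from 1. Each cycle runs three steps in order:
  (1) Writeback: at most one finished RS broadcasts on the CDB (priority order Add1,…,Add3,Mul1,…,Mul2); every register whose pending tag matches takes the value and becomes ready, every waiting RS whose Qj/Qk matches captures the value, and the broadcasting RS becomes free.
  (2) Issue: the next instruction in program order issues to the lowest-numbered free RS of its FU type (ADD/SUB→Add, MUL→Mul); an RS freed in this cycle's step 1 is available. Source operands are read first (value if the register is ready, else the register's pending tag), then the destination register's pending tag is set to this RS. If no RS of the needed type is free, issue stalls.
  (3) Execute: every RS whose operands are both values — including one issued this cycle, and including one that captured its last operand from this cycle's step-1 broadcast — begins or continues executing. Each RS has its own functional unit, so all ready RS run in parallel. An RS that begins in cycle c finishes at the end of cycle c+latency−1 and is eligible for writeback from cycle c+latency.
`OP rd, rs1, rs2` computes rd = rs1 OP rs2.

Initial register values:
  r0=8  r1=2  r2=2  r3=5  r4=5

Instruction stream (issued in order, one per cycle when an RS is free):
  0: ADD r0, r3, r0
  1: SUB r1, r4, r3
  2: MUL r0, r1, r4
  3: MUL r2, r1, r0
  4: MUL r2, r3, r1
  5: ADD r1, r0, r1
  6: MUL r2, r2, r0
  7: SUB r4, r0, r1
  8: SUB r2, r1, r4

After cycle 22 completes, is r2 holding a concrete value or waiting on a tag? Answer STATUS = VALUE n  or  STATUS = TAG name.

cycle 1: issue ADD r0<-Add1 // r0:Add1,r1:2,r2:2,r3:5,r4:5
cycle 2: issue SUB r1<-Add2 // r0:Add1,r1:Add2,r2:2,r3:5,r4:5
cycle 3: issue MUL r0<-Mul1 // r0:Mul1,r1:Add2,r2:2,r3:5,r4:5
cycle 4: CDB Add1=13; issue MUL r2<-Mul2 // r0:Mul1,r1:Add2,r2:Mul2,r3:5,r4:5
cycle 5: CDB Add2=0; stall // r0:Mul1,r1:0,r2:Mul2,r3:5,r4:5
cycle 6: stall // r0:Mul1,r1:0,r2:Mul2,r3:5,r4:5
cycle 7: stall // r0:Mul1,r1:0,r2:Mul2,r3:5,r4:5
cycle 8: stall // r0:Mul1,r1:0,r2:Mul2,r3:5,r4:5
cycle 9: stall // r0:Mul1,r1:0,r2:Mul2,r3:5,r4:5
cycle 10: CDB Mul1=0; issue MUL r2<-Mul1 // r0:0,r1:0,r2:Mul1,r3:5,r4:5
cycle 11: issue ADD r1<-Add1 // r0:0,r1:Add1,r2:Mul1,r3:5,r4:5
cycle 12: stall // r0:0,r1:Add1,r2:Mul1,r3:5,r4:5
cycle 13: stall // r0:0,r1:Add1,r2:Mul1,r3:5,r4:5
cycle 14: CDB Add1=0; stall // r0:0,r1:0,r2:Mul1,r3:5,r4:5
cycle 15: CDB Mul1=0; issue MUL r2<-Mul1 // r0:0,r1:0,r2:Mul1,r3:5,r4:5
cycle 16: CDB Mul2=0; issue SUB r4<-Add1 // r0:0,r1:0,r2:Mul1,r3:5,r4:Add1
cycle 17: issue SUB r2<-Add2 // r0:0,r1:0,r2:Add2,r3:5,r4:Add1
cycle 18: - // r0:0,r1:0,r2:Add2,r3:5,r4:Add1
cycle 19: CDB Add1=0 // r0:0,r1:0,r2:Add2,r3:5,r4:0
cycle 20: CDB Mul1=0 // r0:0,r1:0,r2:Add2,r3:5,r4:0
cycle 21: - // r0:0,r1:0,r2:Add2,r3:5,r4:0
cycle 22: CDB Add2=0 // r0:0,r1:0,r2:0,r3:5,r4:0

STATUS = VALUE 0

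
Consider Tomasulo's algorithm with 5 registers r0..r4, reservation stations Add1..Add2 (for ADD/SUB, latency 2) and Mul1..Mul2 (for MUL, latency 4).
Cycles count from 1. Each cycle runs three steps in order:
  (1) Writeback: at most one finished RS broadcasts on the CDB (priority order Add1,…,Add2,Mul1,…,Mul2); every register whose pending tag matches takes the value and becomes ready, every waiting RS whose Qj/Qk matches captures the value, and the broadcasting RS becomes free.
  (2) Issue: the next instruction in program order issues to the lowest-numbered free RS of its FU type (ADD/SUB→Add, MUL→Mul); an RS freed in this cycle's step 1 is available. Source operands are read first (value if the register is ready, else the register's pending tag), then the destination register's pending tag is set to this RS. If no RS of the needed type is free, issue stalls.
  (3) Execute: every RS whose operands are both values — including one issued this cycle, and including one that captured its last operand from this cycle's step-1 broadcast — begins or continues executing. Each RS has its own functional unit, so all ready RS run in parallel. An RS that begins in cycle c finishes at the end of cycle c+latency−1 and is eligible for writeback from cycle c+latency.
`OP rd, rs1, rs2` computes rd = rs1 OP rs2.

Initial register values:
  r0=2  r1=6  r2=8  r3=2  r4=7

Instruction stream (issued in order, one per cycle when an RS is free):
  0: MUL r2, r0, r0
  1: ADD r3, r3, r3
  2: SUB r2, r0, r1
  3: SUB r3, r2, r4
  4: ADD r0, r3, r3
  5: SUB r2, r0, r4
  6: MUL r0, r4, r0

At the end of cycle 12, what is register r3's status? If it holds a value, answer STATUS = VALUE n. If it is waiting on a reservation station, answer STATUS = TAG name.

  c1: issue MUL r2<-Mul1  regs: r0:2,r1:6,r2:Mul1,r3:2,r4:7
  c2: issue ADD r3<-Add1  regs: r0:2,r1:6,r2:Mul1,r3:Add1,r4:7
  c3: issue SUB r2<-Add2  regs: r0:2,r1:6,r2:Add2,r3:Add1,r4:7
  c4: CDB Add1=4; issue SUB r3<-Add1  regs: r0:2,r1:6,r2:Add2,r3:Add1,r4:7
  c5: CDB Add2=-4; issue ADD r0<-Add2  regs: r0:Add2,r1:6,r2:-4,r3:Add1,r4:7
  c6: CDB Mul1=4; stall  regs: r0:Add2,r1:6,r2:-4,r3:Add1,r4:7
  c7: CDB Add1=-11; issue SUB r2<-Add1  regs: r0:Add2,r1:6,r2:Add1,r3:-11,r4:7
  c8: issue MUL r0<-Mul1  regs: r0:Mul1,r1:6,r2:Add1,r3:-11,r4:7
  c9: CDB Add2=-22  regs: r0:Mul1,r1:6,r2:Add1,r3:-11,r4:7
  c10: -  regs: r0:Mul1,r1:6,r2:Add1,r3:-11,r4:7
  c11: CDB Add1=-29  regs: r0:Mul1,r1:6,r2:-29,r3:-11,r4:7
  c12: -  regs: r0:Mul1,r1:6,r2:-29,r3:-11,r4:7

STATUS = VALUE -11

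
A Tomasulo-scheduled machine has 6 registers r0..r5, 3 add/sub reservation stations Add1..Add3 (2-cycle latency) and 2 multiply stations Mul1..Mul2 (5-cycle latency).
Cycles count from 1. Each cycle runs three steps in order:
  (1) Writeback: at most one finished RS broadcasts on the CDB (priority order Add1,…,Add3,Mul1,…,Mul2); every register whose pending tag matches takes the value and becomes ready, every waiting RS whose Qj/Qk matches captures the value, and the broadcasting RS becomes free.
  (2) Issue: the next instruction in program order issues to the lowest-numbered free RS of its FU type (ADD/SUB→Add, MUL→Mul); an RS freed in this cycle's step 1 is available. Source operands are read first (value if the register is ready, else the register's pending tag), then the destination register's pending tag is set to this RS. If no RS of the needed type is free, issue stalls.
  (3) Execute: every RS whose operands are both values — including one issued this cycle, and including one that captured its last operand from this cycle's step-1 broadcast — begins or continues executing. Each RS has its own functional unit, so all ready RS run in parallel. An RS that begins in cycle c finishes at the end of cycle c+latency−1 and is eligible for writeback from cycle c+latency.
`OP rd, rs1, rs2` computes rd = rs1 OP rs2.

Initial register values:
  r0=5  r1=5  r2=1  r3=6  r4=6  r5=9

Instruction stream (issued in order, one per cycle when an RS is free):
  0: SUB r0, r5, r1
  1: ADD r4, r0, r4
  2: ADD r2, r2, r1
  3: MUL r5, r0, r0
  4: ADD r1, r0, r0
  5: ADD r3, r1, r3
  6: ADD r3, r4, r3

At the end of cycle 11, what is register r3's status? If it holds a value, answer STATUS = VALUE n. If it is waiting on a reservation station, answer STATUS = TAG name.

  c1: issue SUB r0<-Add1  regs: r0:Add1,r1:5,r2:1,r3:6,r4:6,r5:9
  c2: issue ADD r4<-Add2  regs: r0:Add1,r1:5,r2:1,r3:6,r4:Add2,r5:9
  c3: CDB Add1=4; issue ADD r2<-Add1  regs: r0:4,r1:5,r2:Add1,r3:6,r4:Add2,r5:9
  c4: issue MUL r5<-Mul1  regs: r0:4,r1:5,r2:Add1,r3:6,r4:Add2,r5:Mul1
  c5: CDB Add1=6; issue ADD r1<-Add1  regs: r0:4,r1:Add1,r2:6,r3:6,r4:Add2,r5:Mul1
  c6: CDB Add2=10; issue ADD r3<-Add2  regs: r0:4,r1:Add1,r2:6,r3:Add2,r4:10,r5:Mul1
  c7: CDB Add1=8; issue ADD r3<-Add1  regs: r0:4,r1:8,r2:6,r3:Add1,r4:10,r5:Mul1
  c8: -  regs: r0:4,r1:8,r2:6,r3:Add1,r4:10,r5:Mul1
  c9: CDB Add2=14  regs: r0:4,r1:8,r2:6,r3:Add1,r4:10,r5:Mul1
  c10: CDB Mul1=16  regs: r0:4,r1:8,r2:6,r3:Add1,r4:10,r5:16
  c11: CDB Add1=24  regs: r0:4,r1:8,r2:6,r3:24,r4:10,r5:16

STATUS = VALUE 24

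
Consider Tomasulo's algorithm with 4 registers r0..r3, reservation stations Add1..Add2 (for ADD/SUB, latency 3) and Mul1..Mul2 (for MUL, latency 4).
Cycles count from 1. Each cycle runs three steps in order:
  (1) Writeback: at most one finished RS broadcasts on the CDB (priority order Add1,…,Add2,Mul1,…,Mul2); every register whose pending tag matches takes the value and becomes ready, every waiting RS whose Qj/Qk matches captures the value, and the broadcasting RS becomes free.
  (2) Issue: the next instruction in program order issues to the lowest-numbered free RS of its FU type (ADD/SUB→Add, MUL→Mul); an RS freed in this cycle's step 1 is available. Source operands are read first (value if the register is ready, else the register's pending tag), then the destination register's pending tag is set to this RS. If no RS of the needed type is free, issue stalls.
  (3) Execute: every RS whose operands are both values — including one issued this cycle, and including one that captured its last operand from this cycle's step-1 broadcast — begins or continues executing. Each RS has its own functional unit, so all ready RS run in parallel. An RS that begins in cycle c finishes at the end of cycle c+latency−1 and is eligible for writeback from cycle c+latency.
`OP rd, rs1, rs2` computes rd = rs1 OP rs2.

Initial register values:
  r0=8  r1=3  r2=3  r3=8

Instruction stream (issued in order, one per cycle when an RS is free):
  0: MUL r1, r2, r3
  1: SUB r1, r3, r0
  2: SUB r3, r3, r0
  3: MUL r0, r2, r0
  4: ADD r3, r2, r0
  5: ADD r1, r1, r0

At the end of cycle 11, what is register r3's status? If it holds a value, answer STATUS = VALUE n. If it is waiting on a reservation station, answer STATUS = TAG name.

STATUS = VALUE 27

c1: issue MUL r1<-Mul1 | r0:8,r1:Mul1,r2:3,r3:8
c2: issue SUB r1<-Add1 | r0:8,r1:Add1,r2:3,r3:8
c3: issue SUB r3<-Add2 | r0:8,r1:Add1,r2:3,r3:Add2
c4: issue MUL r0<-Mul2 | r0:Mul2,r1:Add1,r2:3,r3:Add2
c5: CDB Add1=0; issue ADD r3<-Add1 | r0:Mul2,r1:0,r2:3,r3:Add1
c6: CDB Add2=0; issue ADD r1<-Add2 | r0:Mul2,r1:Add2,r2:3,r3:Add1
c7: CDB Mul1=24 | r0:Mul2,r1:Add2,r2:3,r3:Add1
c8: CDB Mul2=24 | r0:24,r1:Add2,r2:3,r3:Add1
c9: - | r0:24,r1:Add2,r2:3,r3:Add1
c10: - | r0:24,r1:Add2,r2:3,r3:Add1
c11: CDB Add1=27 | r0:24,r1:Add2,r2:3,r3:27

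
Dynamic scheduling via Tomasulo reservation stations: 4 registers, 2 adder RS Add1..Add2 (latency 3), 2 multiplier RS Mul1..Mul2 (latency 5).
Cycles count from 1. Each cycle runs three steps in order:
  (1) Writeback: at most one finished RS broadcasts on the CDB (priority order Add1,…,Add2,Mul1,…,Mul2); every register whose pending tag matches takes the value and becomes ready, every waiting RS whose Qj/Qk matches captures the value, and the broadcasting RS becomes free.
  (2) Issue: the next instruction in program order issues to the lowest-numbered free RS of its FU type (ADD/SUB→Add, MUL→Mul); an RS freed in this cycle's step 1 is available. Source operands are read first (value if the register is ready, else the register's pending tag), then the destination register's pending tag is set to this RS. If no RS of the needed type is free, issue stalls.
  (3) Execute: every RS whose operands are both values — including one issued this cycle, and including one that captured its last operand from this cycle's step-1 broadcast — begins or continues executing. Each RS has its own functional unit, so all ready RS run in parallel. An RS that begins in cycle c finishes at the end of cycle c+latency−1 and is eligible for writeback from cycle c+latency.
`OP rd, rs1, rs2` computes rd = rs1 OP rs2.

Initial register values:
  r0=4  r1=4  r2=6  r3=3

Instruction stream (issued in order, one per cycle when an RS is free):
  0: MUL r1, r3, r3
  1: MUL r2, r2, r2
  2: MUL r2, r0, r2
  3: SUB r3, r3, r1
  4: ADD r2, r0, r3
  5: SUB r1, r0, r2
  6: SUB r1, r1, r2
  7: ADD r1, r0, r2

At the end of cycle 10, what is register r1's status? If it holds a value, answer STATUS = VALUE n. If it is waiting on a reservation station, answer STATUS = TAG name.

STATUS = TAG Add1

cycle 1: issue MUL r1<-Mul1 // r0:4,r1:Mul1,r2:6,r3:3
cycle 2: issue MUL r2<-Mul2 // r0:4,r1:Mul1,r2:Mul2,r3:3
cycle 3: stall // r0:4,r1:Mul1,r2:Mul2,r3:3
cycle 4: stall // r0:4,r1:Mul1,r2:Mul2,r3:3
cycle 5: stall // r0:4,r1:Mul1,r2:Mul2,r3:3
cycle 6: CDB Mul1=9; issue MUL r2<-Mul1 // r0:4,r1:9,r2:Mul1,r3:3
cycle 7: CDB Mul2=36; issue SUB r3<-Add1 // r0:4,r1:9,r2:Mul1,r3:Add1
cycle 8: issue ADD r2<-Add2 // r0:4,r1:9,r2:Add2,r3:Add1
cycle 9: stall // r0:4,r1:9,r2:Add2,r3:Add1
cycle 10: CDB Add1=-6; issue SUB r1<-Add1 // r0:4,r1:Add1,r2:Add2,r3:-6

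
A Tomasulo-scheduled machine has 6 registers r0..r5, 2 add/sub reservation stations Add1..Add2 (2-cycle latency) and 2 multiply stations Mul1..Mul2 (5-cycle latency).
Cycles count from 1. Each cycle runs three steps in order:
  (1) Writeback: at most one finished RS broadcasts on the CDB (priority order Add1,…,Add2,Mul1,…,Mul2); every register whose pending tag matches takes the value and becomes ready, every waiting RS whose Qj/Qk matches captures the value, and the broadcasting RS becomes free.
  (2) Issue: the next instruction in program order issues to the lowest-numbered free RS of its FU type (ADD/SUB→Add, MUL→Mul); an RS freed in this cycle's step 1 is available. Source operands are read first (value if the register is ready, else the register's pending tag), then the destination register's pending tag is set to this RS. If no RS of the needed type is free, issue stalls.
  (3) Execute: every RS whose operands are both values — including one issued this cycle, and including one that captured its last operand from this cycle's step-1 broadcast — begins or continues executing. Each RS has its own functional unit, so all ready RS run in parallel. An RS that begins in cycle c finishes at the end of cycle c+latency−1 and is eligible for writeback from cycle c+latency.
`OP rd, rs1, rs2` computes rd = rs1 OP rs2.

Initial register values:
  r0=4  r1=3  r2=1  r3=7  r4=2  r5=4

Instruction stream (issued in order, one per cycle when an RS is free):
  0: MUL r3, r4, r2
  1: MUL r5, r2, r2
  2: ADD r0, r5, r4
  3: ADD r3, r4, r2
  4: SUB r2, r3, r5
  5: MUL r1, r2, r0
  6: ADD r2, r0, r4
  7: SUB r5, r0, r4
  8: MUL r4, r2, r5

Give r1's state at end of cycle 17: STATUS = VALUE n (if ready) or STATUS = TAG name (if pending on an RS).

cycle 1: issue MUL r3<-Mul1 // r0:4,r1:3,r2:1,r3:Mul1,r4:2,r5:4
cycle 2: issue MUL r5<-Mul2 // r0:4,r1:3,r2:1,r3:Mul1,r4:2,r5:Mul2
cycle 3: issue ADD r0<-Add1 // r0:Add1,r1:3,r2:1,r3:Mul1,r4:2,r5:Mul2
cycle 4: issue ADD r3<-Add2 // r0:Add1,r1:3,r2:1,r3:Add2,r4:2,r5:Mul2
cycle 5: stall // r0:Add1,r1:3,r2:1,r3:Add2,r4:2,r5:Mul2
cycle 6: CDB Add2=3; issue SUB r2<-Add2 // r0:Add1,r1:3,r2:Add2,r3:3,r4:2,r5:Mul2
cycle 7: CDB Mul1=2; issue MUL r1<-Mul1 // r0:Add1,r1:Mul1,r2:Add2,r3:3,r4:2,r5:Mul2
cycle 8: CDB Mul2=1; stall // r0:Add1,r1:Mul1,r2:Add2,r3:3,r4:2,r5:1
cycle 9: stall // r0:Add1,r1:Mul1,r2:Add2,r3:3,r4:2,r5:1
cycle 10: CDB Add1=3; issue ADD r2<-Add1 // r0:3,r1:Mul1,r2:Add1,r3:3,r4:2,r5:1
cycle 11: CDB Add2=2; issue SUB r5<-Add2 // r0:3,r1:Mul1,r2:Add1,r3:3,r4:2,r5:Add2
cycle 12: CDB Add1=5; issue MUL r4<-Mul2 // r0:3,r1:Mul1,r2:5,r3:3,r4:Mul2,r5:Add2
cycle 13: CDB Add2=1 // r0:3,r1:Mul1,r2:5,r3:3,r4:Mul2,r5:1
cycle 14: - // r0:3,r1:Mul1,r2:5,r3:3,r4:Mul2,r5:1
cycle 15: - // r0:3,r1:Mul1,r2:5,r3:3,r4:Mul2,r5:1
cycle 16: CDB Mul1=6 // r0:3,r1:6,r2:5,r3:3,r4:Mul2,r5:1
cycle 17: - // r0:3,r1:6,r2:5,r3:3,r4:Mul2,r5:1

STATUS = VALUE 6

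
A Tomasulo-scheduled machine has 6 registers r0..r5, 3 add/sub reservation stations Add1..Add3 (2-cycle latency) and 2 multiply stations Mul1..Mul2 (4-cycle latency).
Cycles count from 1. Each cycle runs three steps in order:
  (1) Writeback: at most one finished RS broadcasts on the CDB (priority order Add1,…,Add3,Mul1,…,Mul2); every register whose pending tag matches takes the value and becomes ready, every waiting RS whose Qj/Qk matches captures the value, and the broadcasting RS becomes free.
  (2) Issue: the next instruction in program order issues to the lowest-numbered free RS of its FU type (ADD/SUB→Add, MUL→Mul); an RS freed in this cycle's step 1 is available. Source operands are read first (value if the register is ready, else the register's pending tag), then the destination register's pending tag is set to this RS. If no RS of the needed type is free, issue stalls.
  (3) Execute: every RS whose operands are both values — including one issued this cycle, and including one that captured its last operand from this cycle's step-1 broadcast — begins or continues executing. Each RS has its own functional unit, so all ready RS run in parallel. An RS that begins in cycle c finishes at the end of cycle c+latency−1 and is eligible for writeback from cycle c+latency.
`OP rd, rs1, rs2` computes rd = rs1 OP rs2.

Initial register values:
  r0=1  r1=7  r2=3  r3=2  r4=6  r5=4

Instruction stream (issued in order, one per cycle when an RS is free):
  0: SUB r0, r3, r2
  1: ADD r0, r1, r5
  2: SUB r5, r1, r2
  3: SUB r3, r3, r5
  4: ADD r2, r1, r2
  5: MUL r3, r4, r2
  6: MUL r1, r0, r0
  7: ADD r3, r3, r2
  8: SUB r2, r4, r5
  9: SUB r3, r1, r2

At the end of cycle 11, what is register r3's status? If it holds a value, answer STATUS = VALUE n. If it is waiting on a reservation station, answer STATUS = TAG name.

STATUS = TAG Add3

cycle 1: issue SUB r0<-Add1 // r0:Add1,r1:7,r2:3,r3:2,r4:6,r5:4
cycle 2: issue ADD r0<-Add2 // r0:Add2,r1:7,r2:3,r3:2,r4:6,r5:4
cycle 3: CDB Add1=-1; issue SUB r5<-Add1 // r0:Add2,r1:7,r2:3,r3:2,r4:6,r5:Add1
cycle 4: CDB Add2=11; issue SUB r3<-Add2 // r0:11,r1:7,r2:3,r3:Add2,r4:6,r5:Add1
cycle 5: CDB Add1=4; issue ADD r2<-Add1 // r0:11,r1:7,r2:Add1,r3:Add2,r4:6,r5:4
cycle 6: issue MUL r3<-Mul1 // r0:11,r1:7,r2:Add1,r3:Mul1,r4:6,r5:4
cycle 7: CDB Add1=10; issue MUL r1<-Mul2 // r0:11,r1:Mul2,r2:10,r3:Mul1,r4:6,r5:4
cycle 8: CDB Add2=-2; issue ADD r3<-Add1 // r0:11,r1:Mul2,r2:10,r3:Add1,r4:6,r5:4
cycle 9: issue SUB r2<-Add2 // r0:11,r1:Mul2,r2:Add2,r3:Add1,r4:6,r5:4
cycle 10: issue SUB r3<-Add3 // r0:11,r1:Mul2,r2:Add2,r3:Add3,r4:6,r5:4
cycle 11: CDB Add2=2 // r0:11,r1:Mul2,r2:2,r3:Add3,r4:6,r5:4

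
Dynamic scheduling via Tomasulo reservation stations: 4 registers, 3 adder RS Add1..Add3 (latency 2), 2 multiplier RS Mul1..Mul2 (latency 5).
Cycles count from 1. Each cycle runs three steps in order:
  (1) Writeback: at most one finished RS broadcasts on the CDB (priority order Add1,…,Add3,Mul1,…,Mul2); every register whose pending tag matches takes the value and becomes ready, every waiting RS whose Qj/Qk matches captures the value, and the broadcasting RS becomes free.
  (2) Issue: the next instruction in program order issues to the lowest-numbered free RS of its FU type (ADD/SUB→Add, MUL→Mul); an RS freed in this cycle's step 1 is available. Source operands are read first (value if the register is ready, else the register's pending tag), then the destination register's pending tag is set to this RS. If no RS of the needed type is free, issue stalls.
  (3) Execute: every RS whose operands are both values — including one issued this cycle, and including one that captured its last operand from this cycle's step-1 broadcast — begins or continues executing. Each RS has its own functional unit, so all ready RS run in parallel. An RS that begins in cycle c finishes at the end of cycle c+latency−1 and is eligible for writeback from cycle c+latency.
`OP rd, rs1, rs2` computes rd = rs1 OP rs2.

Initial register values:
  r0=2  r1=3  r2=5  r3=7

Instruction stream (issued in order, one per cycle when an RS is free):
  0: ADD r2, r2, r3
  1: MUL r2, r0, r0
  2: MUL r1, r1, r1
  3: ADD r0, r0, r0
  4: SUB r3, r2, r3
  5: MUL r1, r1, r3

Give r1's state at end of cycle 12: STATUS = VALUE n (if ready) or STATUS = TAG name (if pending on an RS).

STATUS = TAG Mul1

cycle 1: issue ADD r2<-Add1 // r0:2,r1:3,r2:Add1,r3:7
cycle 2: issue MUL r2<-Mul1 // r0:2,r1:3,r2:Mul1,r3:7
cycle 3: CDB Add1=12; issue MUL r1<-Mul2 // r0:2,r1:Mul2,r2:Mul1,r3:7
cycle 4: issue ADD r0<-Add1 // r0:Add1,r1:Mul2,r2:Mul1,r3:7
cycle 5: issue SUB r3<-Add2 // r0:Add1,r1:Mul2,r2:Mul1,r3:Add2
cycle 6: CDB Add1=4; stall // r0:4,r1:Mul2,r2:Mul1,r3:Add2
cycle 7: CDB Mul1=4; issue MUL r1<-Mul1 // r0:4,r1:Mul1,r2:4,r3:Add2
cycle 8: CDB Mul2=9 // r0:4,r1:Mul1,r2:4,r3:Add2
cycle 9: CDB Add2=-3 // r0:4,r1:Mul1,r2:4,r3:-3
cycle 10: - // r0:4,r1:Mul1,r2:4,r3:-3
cycle 11: - // r0:4,r1:Mul1,r2:4,r3:-3
cycle 12: - // r0:4,r1:Mul1,r2:4,r3:-3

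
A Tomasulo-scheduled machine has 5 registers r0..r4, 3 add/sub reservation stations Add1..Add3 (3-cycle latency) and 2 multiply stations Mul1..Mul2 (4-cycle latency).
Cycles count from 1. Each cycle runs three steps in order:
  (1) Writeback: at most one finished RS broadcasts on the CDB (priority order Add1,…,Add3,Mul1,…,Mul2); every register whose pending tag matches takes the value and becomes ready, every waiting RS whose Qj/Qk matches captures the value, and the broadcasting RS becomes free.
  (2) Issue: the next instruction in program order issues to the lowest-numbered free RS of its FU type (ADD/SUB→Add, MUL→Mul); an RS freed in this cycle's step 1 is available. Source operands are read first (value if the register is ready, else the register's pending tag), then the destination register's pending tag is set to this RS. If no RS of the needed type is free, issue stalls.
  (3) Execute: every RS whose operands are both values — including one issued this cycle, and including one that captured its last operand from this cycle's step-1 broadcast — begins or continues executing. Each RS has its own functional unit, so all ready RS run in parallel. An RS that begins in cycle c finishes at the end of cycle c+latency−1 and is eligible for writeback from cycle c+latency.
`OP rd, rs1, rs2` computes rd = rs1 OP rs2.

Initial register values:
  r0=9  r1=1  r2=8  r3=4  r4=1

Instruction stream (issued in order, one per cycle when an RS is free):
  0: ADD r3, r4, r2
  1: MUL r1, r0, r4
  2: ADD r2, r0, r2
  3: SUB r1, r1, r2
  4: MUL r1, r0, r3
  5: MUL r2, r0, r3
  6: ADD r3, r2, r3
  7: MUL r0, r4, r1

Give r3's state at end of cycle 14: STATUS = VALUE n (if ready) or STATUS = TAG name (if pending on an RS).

STATUS = VALUE 90

cycle 1: issue ADD r3<-Add1 // r0:9,r1:1,r2:8,r3:Add1,r4:1
cycle 2: issue MUL r1<-Mul1 // r0:9,r1:Mul1,r2:8,r3:Add1,r4:1
cycle 3: issue ADD r2<-Add2 // r0:9,r1:Mul1,r2:Add2,r3:Add1,r4:1
cycle 4: CDB Add1=9; issue SUB r1<-Add1 // r0:9,r1:Add1,r2:Add2,r3:9,r4:1
cycle 5: issue MUL r1<-Mul2 // r0:9,r1:Mul2,r2:Add2,r3:9,r4:1
cycle 6: CDB Add2=17; stall // r0:9,r1:Mul2,r2:17,r3:9,r4:1
cycle 7: CDB Mul1=9; issue MUL r2<-Mul1 // r0:9,r1:Mul2,r2:Mul1,r3:9,r4:1
cycle 8: issue ADD r3<-Add2 // r0:9,r1:Mul2,r2:Mul1,r3:Add2,r4:1
cycle 9: CDB Mul2=81; issue MUL r0<-Mul2 // r0:Mul2,r1:81,r2:Mul1,r3:Add2,r4:1
cycle 10: CDB Add1=-8 // r0:Mul2,r1:81,r2:Mul1,r3:Add2,r4:1
cycle 11: CDB Mul1=81 // r0:Mul2,r1:81,r2:81,r3:Add2,r4:1
cycle 12: - // r0:Mul2,r1:81,r2:81,r3:Add2,r4:1
cycle 13: CDB Mul2=81 // r0:81,r1:81,r2:81,r3:Add2,r4:1
cycle 14: CDB Add2=90 // r0:81,r1:81,r2:81,r3:90,r4:1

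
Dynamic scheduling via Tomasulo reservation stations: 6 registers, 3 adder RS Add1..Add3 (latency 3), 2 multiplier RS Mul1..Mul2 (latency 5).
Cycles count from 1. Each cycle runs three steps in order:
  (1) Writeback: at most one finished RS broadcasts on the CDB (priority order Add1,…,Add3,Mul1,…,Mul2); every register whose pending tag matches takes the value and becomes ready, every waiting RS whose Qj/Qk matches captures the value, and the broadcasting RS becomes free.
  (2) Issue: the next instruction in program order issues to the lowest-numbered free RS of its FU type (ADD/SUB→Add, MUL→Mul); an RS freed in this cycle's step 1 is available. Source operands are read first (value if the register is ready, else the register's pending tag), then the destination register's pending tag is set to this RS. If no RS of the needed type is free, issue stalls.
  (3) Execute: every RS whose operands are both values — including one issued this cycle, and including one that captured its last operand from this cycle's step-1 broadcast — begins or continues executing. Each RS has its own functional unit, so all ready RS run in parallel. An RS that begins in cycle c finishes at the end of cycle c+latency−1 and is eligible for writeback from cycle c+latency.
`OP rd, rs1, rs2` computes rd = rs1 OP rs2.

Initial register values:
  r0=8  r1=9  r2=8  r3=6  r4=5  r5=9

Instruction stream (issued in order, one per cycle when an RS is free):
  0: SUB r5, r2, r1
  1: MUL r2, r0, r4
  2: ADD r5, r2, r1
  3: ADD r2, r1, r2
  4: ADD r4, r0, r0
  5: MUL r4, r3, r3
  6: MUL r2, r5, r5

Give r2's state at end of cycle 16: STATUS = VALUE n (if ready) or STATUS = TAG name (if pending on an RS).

cycle 1: issue SUB r5<-Add1 // r0:8,r1:9,r2:8,r3:6,r4:5,r5:Add1
cycle 2: issue MUL r2<-Mul1 // r0:8,r1:9,r2:Mul1,r3:6,r4:5,r5:Add1
cycle 3: issue ADD r5<-Add2 // r0:8,r1:9,r2:Mul1,r3:6,r4:5,r5:Add2
cycle 4: CDB Add1=-1; issue ADD r2<-Add1 // r0:8,r1:9,r2:Add1,r3:6,r4:5,r5:Add2
cycle 5: issue ADD r4<-Add3 // r0:8,r1:9,r2:Add1,r3:6,r4:Add3,r5:Add2
cycle 6: issue MUL r4<-Mul2 // r0:8,r1:9,r2:Add1,r3:6,r4:Mul2,r5:Add2
cycle 7: CDB Mul1=40; issue MUL r2<-Mul1 // r0:8,r1:9,r2:Mul1,r3:6,r4:Mul2,r5:Add2
cycle 8: CDB Add3=16 // r0:8,r1:9,r2:Mul1,r3:6,r4:Mul2,r5:Add2
cycle 9: - // r0:8,r1:9,r2:Mul1,r3:6,r4:Mul2,r5:Add2
cycle 10: CDB Add1=49 // r0:8,r1:9,r2:Mul1,r3:6,r4:Mul2,r5:Add2
cycle 11: CDB Add2=49 // r0:8,r1:9,r2:Mul1,r3:6,r4:Mul2,r5:49
cycle 12: CDB Mul2=36 // r0:8,r1:9,r2:Mul1,r3:6,r4:36,r5:49
cycle 13: - // r0:8,r1:9,r2:Mul1,r3:6,r4:36,r5:49
cycle 14: - // r0:8,r1:9,r2:Mul1,r3:6,r4:36,r5:49
cycle 15: - // r0:8,r1:9,r2:Mul1,r3:6,r4:36,r5:49
cycle 16: CDB Mul1=2401 // r0:8,r1:9,r2:2401,r3:6,r4:36,r5:49

STATUS = VALUE 2401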